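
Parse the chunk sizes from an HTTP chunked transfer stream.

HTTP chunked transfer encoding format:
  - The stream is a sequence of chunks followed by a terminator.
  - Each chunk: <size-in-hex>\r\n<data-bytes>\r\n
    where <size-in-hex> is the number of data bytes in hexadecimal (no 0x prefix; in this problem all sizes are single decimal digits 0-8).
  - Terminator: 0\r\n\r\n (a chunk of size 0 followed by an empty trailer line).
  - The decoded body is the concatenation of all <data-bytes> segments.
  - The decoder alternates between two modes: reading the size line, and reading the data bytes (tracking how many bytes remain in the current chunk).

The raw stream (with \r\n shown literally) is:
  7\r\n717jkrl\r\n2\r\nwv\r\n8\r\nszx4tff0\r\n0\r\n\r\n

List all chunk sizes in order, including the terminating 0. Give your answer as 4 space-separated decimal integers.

Answer: 7 2 8 0

Derivation:
Chunk 1: stream[0..1]='7' size=0x7=7, data at stream[3..10]='717jkrl' -> body[0..7], body so far='717jkrl'
Chunk 2: stream[12..13]='2' size=0x2=2, data at stream[15..17]='wv' -> body[7..9], body so far='717jkrlwv'
Chunk 3: stream[19..20]='8' size=0x8=8, data at stream[22..30]='szx4tff0' -> body[9..17], body so far='717jkrlwvszx4tff0'
Chunk 4: stream[32..33]='0' size=0 (terminator). Final body='717jkrlwvszx4tff0' (17 bytes)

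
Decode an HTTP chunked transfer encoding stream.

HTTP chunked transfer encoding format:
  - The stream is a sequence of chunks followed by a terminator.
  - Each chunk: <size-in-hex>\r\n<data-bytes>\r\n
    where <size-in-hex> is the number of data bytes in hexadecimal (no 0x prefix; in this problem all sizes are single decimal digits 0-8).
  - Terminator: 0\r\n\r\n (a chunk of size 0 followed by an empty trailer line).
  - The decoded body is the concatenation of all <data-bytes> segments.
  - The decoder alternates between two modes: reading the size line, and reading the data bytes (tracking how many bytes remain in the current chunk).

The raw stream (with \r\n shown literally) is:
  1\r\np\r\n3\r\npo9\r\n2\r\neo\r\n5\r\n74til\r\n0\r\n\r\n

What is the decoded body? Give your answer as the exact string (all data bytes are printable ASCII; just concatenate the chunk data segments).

Answer: ppo9eo74til

Derivation:
Chunk 1: stream[0..1]='1' size=0x1=1, data at stream[3..4]='p' -> body[0..1], body so far='p'
Chunk 2: stream[6..7]='3' size=0x3=3, data at stream[9..12]='po9' -> body[1..4], body so far='ppo9'
Chunk 3: stream[14..15]='2' size=0x2=2, data at stream[17..19]='eo' -> body[4..6], body so far='ppo9eo'
Chunk 4: stream[21..22]='5' size=0x5=5, data at stream[24..29]='74til' -> body[6..11], body so far='ppo9eo74til'
Chunk 5: stream[31..32]='0' size=0 (terminator). Final body='ppo9eo74til' (11 bytes)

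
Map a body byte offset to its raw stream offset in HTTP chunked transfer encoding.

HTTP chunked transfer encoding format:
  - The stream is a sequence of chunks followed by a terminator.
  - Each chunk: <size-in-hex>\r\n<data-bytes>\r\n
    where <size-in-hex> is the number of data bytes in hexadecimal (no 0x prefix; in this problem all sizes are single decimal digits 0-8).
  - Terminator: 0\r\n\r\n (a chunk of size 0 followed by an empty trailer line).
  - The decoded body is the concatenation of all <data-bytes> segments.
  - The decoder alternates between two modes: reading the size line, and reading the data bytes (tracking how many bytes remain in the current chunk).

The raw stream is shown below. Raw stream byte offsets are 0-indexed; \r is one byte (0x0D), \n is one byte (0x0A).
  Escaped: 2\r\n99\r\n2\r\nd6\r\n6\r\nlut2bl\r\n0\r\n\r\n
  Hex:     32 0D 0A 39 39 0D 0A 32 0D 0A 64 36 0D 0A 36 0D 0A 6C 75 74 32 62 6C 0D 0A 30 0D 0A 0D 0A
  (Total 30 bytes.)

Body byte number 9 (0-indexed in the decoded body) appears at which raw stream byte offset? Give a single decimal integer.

Answer: 22

Derivation:
Chunk 1: stream[0..1]='2' size=0x2=2, data at stream[3..5]='99' -> body[0..2], body so far='99'
Chunk 2: stream[7..8]='2' size=0x2=2, data at stream[10..12]='d6' -> body[2..4], body so far='99d6'
Chunk 3: stream[14..15]='6' size=0x6=6, data at stream[17..23]='lut2bl' -> body[4..10], body so far='99d6lut2bl'
Chunk 4: stream[25..26]='0' size=0 (terminator). Final body='99d6lut2bl' (10 bytes)
Body byte 9 at stream offset 22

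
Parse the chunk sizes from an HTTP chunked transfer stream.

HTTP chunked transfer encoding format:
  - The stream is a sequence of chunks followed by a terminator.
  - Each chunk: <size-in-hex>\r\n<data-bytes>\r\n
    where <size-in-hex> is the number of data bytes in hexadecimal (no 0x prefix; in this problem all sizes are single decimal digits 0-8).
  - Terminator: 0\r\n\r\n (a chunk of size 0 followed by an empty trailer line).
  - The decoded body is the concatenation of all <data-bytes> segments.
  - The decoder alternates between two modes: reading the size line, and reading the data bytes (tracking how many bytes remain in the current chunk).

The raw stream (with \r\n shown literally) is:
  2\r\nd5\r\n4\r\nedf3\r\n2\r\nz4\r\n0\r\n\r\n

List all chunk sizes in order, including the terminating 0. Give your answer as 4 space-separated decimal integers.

Answer: 2 4 2 0

Derivation:
Chunk 1: stream[0..1]='2' size=0x2=2, data at stream[3..5]='d5' -> body[0..2], body so far='d5'
Chunk 2: stream[7..8]='4' size=0x4=4, data at stream[10..14]='edf3' -> body[2..6], body so far='d5edf3'
Chunk 3: stream[16..17]='2' size=0x2=2, data at stream[19..21]='z4' -> body[6..8], body so far='d5edf3z4'
Chunk 4: stream[23..24]='0' size=0 (terminator). Final body='d5edf3z4' (8 bytes)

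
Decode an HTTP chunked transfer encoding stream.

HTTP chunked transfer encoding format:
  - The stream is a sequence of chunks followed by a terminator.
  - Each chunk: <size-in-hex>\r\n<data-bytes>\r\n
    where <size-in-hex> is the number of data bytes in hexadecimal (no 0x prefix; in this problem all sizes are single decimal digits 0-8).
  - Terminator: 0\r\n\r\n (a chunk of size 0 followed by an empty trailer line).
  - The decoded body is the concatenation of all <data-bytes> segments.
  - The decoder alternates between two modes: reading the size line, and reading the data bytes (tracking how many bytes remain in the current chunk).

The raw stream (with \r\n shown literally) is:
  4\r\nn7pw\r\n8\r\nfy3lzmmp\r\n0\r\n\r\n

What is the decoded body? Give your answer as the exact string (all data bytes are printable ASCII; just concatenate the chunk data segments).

Answer: n7pwfy3lzmmp

Derivation:
Chunk 1: stream[0..1]='4' size=0x4=4, data at stream[3..7]='n7pw' -> body[0..4], body so far='n7pw'
Chunk 2: stream[9..10]='8' size=0x8=8, data at stream[12..20]='fy3lzmmp' -> body[4..12], body so far='n7pwfy3lzmmp'
Chunk 3: stream[22..23]='0' size=0 (terminator). Final body='n7pwfy3lzmmp' (12 bytes)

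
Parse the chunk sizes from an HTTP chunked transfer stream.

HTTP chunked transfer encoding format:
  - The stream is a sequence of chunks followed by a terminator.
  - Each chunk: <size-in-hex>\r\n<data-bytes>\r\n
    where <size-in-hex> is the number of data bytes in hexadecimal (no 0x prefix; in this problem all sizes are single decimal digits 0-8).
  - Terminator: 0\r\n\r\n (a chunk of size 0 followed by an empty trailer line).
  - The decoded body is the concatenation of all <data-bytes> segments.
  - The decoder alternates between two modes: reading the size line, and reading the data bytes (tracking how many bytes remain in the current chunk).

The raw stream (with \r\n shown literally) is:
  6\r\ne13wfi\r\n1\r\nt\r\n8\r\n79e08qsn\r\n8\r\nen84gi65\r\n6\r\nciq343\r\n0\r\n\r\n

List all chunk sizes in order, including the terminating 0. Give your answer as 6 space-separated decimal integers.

Answer: 6 1 8 8 6 0

Derivation:
Chunk 1: stream[0..1]='6' size=0x6=6, data at stream[3..9]='e13wfi' -> body[0..6], body so far='e13wfi'
Chunk 2: stream[11..12]='1' size=0x1=1, data at stream[14..15]='t' -> body[6..7], body so far='e13wfit'
Chunk 3: stream[17..18]='8' size=0x8=8, data at stream[20..28]='79e08qsn' -> body[7..15], body so far='e13wfit79e08qsn'
Chunk 4: stream[30..31]='8' size=0x8=8, data at stream[33..41]='en84gi65' -> body[15..23], body so far='e13wfit79e08qsnen84gi65'
Chunk 5: stream[43..44]='6' size=0x6=6, data at stream[46..52]='ciq343' -> body[23..29], body so far='e13wfit79e08qsnen84gi65ciq343'
Chunk 6: stream[54..55]='0' size=0 (terminator). Final body='e13wfit79e08qsnen84gi65ciq343' (29 bytes)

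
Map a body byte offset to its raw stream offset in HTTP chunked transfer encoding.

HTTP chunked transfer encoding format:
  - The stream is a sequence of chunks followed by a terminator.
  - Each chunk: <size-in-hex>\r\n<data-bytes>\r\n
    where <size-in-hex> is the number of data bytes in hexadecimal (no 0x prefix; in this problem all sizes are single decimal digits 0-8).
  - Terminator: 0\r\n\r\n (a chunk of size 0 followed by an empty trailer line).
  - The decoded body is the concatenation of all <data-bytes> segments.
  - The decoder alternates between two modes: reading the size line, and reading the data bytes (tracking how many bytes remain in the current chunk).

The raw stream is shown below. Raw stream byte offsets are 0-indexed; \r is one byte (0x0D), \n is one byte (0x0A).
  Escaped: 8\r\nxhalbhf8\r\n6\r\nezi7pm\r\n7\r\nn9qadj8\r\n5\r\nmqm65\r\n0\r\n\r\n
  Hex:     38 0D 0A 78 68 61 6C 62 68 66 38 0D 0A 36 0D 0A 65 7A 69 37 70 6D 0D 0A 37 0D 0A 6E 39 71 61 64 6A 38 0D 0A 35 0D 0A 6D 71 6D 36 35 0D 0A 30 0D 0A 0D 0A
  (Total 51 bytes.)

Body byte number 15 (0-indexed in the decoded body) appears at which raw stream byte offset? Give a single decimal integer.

Answer: 28

Derivation:
Chunk 1: stream[0..1]='8' size=0x8=8, data at stream[3..11]='xhalbhf8' -> body[0..8], body so far='xhalbhf8'
Chunk 2: stream[13..14]='6' size=0x6=6, data at stream[16..22]='ezi7pm' -> body[8..14], body so far='xhalbhf8ezi7pm'
Chunk 3: stream[24..25]='7' size=0x7=7, data at stream[27..34]='n9qadj8' -> body[14..21], body so far='xhalbhf8ezi7pmn9qadj8'
Chunk 4: stream[36..37]='5' size=0x5=5, data at stream[39..44]='mqm65' -> body[21..26], body so far='xhalbhf8ezi7pmn9qadj8mqm65'
Chunk 5: stream[46..47]='0' size=0 (terminator). Final body='xhalbhf8ezi7pmn9qadj8mqm65' (26 bytes)
Body byte 15 at stream offset 28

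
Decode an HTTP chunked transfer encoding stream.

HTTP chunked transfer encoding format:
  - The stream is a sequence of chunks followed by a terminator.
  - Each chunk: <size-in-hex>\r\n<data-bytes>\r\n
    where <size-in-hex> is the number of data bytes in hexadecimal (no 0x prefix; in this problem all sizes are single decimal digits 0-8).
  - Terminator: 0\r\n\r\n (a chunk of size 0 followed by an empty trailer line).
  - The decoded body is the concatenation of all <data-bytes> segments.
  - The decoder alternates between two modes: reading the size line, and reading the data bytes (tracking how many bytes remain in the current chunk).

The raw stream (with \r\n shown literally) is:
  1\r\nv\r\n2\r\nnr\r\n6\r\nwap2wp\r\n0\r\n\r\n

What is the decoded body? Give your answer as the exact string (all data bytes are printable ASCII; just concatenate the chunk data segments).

Answer: vnrwap2wp

Derivation:
Chunk 1: stream[0..1]='1' size=0x1=1, data at stream[3..4]='v' -> body[0..1], body so far='v'
Chunk 2: stream[6..7]='2' size=0x2=2, data at stream[9..11]='nr' -> body[1..3], body so far='vnr'
Chunk 3: stream[13..14]='6' size=0x6=6, data at stream[16..22]='wap2wp' -> body[3..9], body so far='vnrwap2wp'
Chunk 4: stream[24..25]='0' size=0 (terminator). Final body='vnrwap2wp' (9 bytes)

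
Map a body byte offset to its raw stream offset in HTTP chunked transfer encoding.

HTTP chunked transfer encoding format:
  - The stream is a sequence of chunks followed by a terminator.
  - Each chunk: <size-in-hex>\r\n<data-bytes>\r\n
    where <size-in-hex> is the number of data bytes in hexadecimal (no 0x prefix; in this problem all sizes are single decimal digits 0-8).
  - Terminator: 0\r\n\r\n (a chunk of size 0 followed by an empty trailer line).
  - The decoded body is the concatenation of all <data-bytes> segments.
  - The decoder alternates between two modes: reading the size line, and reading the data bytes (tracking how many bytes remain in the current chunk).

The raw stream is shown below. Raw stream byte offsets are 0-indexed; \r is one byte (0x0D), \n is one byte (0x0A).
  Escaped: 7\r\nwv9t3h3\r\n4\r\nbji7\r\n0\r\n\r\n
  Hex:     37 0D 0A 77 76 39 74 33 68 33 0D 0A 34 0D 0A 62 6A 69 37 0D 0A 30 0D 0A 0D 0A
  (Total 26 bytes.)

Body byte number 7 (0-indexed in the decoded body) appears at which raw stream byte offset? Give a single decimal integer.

Chunk 1: stream[0..1]='7' size=0x7=7, data at stream[3..10]='wv9t3h3' -> body[0..7], body so far='wv9t3h3'
Chunk 2: stream[12..13]='4' size=0x4=4, data at stream[15..19]='bji7' -> body[7..11], body so far='wv9t3h3bji7'
Chunk 3: stream[21..22]='0' size=0 (terminator). Final body='wv9t3h3bji7' (11 bytes)
Body byte 7 at stream offset 15

Answer: 15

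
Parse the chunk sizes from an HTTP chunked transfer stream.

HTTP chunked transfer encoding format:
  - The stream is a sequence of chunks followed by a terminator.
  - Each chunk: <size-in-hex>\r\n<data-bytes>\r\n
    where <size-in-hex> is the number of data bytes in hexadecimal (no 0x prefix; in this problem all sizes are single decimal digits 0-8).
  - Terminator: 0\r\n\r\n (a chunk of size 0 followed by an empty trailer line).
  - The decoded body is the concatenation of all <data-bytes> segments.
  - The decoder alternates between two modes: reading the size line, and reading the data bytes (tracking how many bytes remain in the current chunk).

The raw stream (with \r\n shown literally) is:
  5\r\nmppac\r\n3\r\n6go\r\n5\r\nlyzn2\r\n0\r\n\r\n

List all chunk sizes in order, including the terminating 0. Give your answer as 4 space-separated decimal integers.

Chunk 1: stream[0..1]='5' size=0x5=5, data at stream[3..8]='mppac' -> body[0..5], body so far='mppac'
Chunk 2: stream[10..11]='3' size=0x3=3, data at stream[13..16]='6go' -> body[5..8], body so far='mppac6go'
Chunk 3: stream[18..19]='5' size=0x5=5, data at stream[21..26]='lyzn2' -> body[8..13], body so far='mppac6golyzn2'
Chunk 4: stream[28..29]='0' size=0 (terminator). Final body='mppac6golyzn2' (13 bytes)

Answer: 5 3 5 0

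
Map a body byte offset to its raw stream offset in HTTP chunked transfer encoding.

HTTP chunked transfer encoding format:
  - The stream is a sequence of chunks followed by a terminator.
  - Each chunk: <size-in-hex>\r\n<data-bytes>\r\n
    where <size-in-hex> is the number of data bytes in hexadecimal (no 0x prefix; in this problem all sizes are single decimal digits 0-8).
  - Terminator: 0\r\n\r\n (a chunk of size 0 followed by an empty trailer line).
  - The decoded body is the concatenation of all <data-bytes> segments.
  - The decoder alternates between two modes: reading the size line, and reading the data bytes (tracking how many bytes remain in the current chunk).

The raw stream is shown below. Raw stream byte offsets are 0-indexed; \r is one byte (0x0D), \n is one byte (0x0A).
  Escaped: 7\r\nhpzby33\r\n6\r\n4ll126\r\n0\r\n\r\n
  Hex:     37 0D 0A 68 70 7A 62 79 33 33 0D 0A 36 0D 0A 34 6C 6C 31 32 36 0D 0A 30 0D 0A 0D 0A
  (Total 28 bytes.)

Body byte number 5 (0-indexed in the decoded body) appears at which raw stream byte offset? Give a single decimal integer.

Answer: 8

Derivation:
Chunk 1: stream[0..1]='7' size=0x7=7, data at stream[3..10]='hpzby33' -> body[0..7], body so far='hpzby33'
Chunk 2: stream[12..13]='6' size=0x6=6, data at stream[15..21]='4ll126' -> body[7..13], body so far='hpzby334ll126'
Chunk 3: stream[23..24]='0' size=0 (terminator). Final body='hpzby334ll126' (13 bytes)
Body byte 5 at stream offset 8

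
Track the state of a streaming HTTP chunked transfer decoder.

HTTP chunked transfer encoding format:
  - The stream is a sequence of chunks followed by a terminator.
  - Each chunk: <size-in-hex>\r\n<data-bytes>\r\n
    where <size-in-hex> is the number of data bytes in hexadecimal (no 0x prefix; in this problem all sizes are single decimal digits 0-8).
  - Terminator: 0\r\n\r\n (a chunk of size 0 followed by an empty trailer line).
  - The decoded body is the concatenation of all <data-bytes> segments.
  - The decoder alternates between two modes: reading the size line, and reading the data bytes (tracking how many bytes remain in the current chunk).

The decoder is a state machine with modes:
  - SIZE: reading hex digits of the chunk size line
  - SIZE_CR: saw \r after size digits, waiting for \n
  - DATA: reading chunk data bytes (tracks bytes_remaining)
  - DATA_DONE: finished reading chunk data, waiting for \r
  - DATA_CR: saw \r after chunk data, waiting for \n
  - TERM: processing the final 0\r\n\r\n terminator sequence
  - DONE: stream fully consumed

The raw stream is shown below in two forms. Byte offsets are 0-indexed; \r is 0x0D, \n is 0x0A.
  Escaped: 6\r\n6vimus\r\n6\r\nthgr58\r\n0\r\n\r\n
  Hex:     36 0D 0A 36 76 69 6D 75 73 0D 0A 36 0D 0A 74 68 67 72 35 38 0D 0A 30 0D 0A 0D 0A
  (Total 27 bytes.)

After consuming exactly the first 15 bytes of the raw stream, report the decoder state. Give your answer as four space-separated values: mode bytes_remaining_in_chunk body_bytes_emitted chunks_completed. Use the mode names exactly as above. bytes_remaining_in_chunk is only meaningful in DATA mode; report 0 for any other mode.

Answer: DATA 5 7 1

Derivation:
Byte 0 = '6': mode=SIZE remaining=0 emitted=0 chunks_done=0
Byte 1 = 0x0D: mode=SIZE_CR remaining=0 emitted=0 chunks_done=0
Byte 2 = 0x0A: mode=DATA remaining=6 emitted=0 chunks_done=0
Byte 3 = '6': mode=DATA remaining=5 emitted=1 chunks_done=0
Byte 4 = 'v': mode=DATA remaining=4 emitted=2 chunks_done=0
Byte 5 = 'i': mode=DATA remaining=3 emitted=3 chunks_done=0
Byte 6 = 'm': mode=DATA remaining=2 emitted=4 chunks_done=0
Byte 7 = 'u': mode=DATA remaining=1 emitted=5 chunks_done=0
Byte 8 = 's': mode=DATA_DONE remaining=0 emitted=6 chunks_done=0
Byte 9 = 0x0D: mode=DATA_CR remaining=0 emitted=6 chunks_done=0
Byte 10 = 0x0A: mode=SIZE remaining=0 emitted=6 chunks_done=1
Byte 11 = '6': mode=SIZE remaining=0 emitted=6 chunks_done=1
Byte 12 = 0x0D: mode=SIZE_CR remaining=0 emitted=6 chunks_done=1
Byte 13 = 0x0A: mode=DATA remaining=6 emitted=6 chunks_done=1
Byte 14 = 't': mode=DATA remaining=5 emitted=7 chunks_done=1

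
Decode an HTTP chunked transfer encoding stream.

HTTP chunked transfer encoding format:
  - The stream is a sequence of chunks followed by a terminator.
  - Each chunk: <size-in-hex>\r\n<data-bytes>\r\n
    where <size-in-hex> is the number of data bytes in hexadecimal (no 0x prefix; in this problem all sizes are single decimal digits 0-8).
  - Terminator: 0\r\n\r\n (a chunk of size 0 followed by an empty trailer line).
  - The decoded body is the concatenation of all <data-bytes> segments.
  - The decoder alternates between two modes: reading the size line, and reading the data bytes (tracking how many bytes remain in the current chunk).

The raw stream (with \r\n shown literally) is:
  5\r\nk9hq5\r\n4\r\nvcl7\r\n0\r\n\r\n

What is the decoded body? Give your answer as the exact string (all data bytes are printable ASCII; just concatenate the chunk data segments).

Chunk 1: stream[0..1]='5' size=0x5=5, data at stream[3..8]='k9hq5' -> body[0..5], body so far='k9hq5'
Chunk 2: stream[10..11]='4' size=0x4=4, data at stream[13..17]='vcl7' -> body[5..9], body so far='k9hq5vcl7'
Chunk 3: stream[19..20]='0' size=0 (terminator). Final body='k9hq5vcl7' (9 bytes)

Answer: k9hq5vcl7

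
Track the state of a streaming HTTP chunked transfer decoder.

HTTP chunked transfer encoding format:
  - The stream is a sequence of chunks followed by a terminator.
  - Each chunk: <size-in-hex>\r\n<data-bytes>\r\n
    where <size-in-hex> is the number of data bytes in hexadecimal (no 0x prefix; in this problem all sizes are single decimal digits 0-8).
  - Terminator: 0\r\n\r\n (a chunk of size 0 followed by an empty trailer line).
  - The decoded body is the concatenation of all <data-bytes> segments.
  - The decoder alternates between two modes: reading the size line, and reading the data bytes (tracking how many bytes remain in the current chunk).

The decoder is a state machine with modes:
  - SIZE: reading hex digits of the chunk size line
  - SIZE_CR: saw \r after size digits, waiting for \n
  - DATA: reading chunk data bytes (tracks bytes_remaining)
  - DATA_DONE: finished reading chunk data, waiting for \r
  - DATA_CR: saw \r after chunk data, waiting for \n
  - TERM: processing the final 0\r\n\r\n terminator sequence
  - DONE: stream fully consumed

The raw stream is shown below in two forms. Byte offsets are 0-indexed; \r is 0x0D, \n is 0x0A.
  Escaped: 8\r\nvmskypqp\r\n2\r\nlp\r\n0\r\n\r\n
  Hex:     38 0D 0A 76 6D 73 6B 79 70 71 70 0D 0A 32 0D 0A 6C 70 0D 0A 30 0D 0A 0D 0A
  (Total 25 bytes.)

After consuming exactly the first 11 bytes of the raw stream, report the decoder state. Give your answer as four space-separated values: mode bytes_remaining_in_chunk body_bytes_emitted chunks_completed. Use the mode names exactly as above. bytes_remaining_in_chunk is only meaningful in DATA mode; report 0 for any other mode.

Byte 0 = '8': mode=SIZE remaining=0 emitted=0 chunks_done=0
Byte 1 = 0x0D: mode=SIZE_CR remaining=0 emitted=0 chunks_done=0
Byte 2 = 0x0A: mode=DATA remaining=8 emitted=0 chunks_done=0
Byte 3 = 'v': mode=DATA remaining=7 emitted=1 chunks_done=0
Byte 4 = 'm': mode=DATA remaining=6 emitted=2 chunks_done=0
Byte 5 = 's': mode=DATA remaining=5 emitted=3 chunks_done=0
Byte 6 = 'k': mode=DATA remaining=4 emitted=4 chunks_done=0
Byte 7 = 'y': mode=DATA remaining=3 emitted=5 chunks_done=0
Byte 8 = 'p': mode=DATA remaining=2 emitted=6 chunks_done=0
Byte 9 = 'q': mode=DATA remaining=1 emitted=7 chunks_done=0
Byte 10 = 'p': mode=DATA_DONE remaining=0 emitted=8 chunks_done=0

Answer: DATA_DONE 0 8 0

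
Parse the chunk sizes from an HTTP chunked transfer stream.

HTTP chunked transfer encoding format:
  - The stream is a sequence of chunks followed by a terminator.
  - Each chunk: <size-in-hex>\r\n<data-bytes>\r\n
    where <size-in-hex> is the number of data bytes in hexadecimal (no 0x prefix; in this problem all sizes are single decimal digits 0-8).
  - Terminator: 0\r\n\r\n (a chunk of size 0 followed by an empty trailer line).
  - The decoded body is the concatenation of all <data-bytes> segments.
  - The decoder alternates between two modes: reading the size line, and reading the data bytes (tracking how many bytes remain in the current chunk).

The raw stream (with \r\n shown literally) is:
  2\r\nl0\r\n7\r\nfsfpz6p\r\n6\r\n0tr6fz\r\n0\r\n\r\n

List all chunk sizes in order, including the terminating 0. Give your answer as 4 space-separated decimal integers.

Answer: 2 7 6 0

Derivation:
Chunk 1: stream[0..1]='2' size=0x2=2, data at stream[3..5]='l0' -> body[0..2], body so far='l0'
Chunk 2: stream[7..8]='7' size=0x7=7, data at stream[10..17]='fsfpz6p' -> body[2..9], body so far='l0fsfpz6p'
Chunk 3: stream[19..20]='6' size=0x6=6, data at stream[22..28]='0tr6fz' -> body[9..15], body so far='l0fsfpz6p0tr6fz'
Chunk 4: stream[30..31]='0' size=0 (terminator). Final body='l0fsfpz6p0tr6fz' (15 bytes)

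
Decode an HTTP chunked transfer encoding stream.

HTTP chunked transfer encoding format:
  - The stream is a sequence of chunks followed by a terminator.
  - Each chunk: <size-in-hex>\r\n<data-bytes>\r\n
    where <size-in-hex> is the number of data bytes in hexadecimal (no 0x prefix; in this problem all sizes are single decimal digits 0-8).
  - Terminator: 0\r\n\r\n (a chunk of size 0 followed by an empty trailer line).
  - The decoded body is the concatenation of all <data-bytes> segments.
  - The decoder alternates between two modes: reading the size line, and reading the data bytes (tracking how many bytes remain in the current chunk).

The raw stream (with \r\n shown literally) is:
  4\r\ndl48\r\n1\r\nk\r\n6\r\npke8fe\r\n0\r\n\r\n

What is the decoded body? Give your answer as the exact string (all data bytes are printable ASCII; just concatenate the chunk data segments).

Answer: dl48kpke8fe

Derivation:
Chunk 1: stream[0..1]='4' size=0x4=4, data at stream[3..7]='dl48' -> body[0..4], body so far='dl48'
Chunk 2: stream[9..10]='1' size=0x1=1, data at stream[12..13]='k' -> body[4..5], body so far='dl48k'
Chunk 3: stream[15..16]='6' size=0x6=6, data at stream[18..24]='pke8fe' -> body[5..11], body so far='dl48kpke8fe'
Chunk 4: stream[26..27]='0' size=0 (terminator). Final body='dl48kpke8fe' (11 bytes)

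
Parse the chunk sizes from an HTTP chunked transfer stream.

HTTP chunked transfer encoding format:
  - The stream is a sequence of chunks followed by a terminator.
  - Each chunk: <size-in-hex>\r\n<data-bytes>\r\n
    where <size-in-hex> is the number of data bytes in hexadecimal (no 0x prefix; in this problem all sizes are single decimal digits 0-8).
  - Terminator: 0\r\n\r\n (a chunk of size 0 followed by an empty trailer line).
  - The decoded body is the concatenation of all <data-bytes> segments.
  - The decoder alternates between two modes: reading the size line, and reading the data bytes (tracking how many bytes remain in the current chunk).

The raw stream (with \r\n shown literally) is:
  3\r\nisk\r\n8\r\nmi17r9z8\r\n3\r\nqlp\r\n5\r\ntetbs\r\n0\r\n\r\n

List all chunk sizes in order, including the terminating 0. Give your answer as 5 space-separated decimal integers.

Answer: 3 8 3 5 0

Derivation:
Chunk 1: stream[0..1]='3' size=0x3=3, data at stream[3..6]='isk' -> body[0..3], body so far='isk'
Chunk 2: stream[8..9]='8' size=0x8=8, data at stream[11..19]='mi17r9z8' -> body[3..11], body so far='iskmi17r9z8'
Chunk 3: stream[21..22]='3' size=0x3=3, data at stream[24..27]='qlp' -> body[11..14], body so far='iskmi17r9z8qlp'
Chunk 4: stream[29..30]='5' size=0x5=5, data at stream[32..37]='tetbs' -> body[14..19], body so far='iskmi17r9z8qlptetbs'
Chunk 5: stream[39..40]='0' size=0 (terminator). Final body='iskmi17r9z8qlptetbs' (19 bytes)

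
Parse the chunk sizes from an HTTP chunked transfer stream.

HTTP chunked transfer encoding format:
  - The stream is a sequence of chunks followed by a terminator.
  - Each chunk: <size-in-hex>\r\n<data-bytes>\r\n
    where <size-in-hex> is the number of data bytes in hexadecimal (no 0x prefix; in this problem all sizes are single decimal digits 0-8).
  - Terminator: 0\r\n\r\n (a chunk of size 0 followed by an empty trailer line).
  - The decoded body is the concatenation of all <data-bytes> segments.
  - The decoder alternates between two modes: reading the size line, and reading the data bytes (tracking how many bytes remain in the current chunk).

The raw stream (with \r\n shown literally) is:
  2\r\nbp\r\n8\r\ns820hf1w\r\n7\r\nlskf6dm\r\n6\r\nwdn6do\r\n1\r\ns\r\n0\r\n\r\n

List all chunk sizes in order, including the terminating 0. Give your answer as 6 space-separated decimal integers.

Answer: 2 8 7 6 1 0

Derivation:
Chunk 1: stream[0..1]='2' size=0x2=2, data at stream[3..5]='bp' -> body[0..2], body so far='bp'
Chunk 2: stream[7..8]='8' size=0x8=8, data at stream[10..18]='s820hf1w' -> body[2..10], body so far='bps820hf1w'
Chunk 3: stream[20..21]='7' size=0x7=7, data at stream[23..30]='lskf6dm' -> body[10..17], body so far='bps820hf1wlskf6dm'
Chunk 4: stream[32..33]='6' size=0x6=6, data at stream[35..41]='wdn6do' -> body[17..23], body so far='bps820hf1wlskf6dmwdn6do'
Chunk 5: stream[43..44]='1' size=0x1=1, data at stream[46..47]='s' -> body[23..24], body so far='bps820hf1wlskf6dmwdn6dos'
Chunk 6: stream[49..50]='0' size=0 (terminator). Final body='bps820hf1wlskf6dmwdn6dos' (24 bytes)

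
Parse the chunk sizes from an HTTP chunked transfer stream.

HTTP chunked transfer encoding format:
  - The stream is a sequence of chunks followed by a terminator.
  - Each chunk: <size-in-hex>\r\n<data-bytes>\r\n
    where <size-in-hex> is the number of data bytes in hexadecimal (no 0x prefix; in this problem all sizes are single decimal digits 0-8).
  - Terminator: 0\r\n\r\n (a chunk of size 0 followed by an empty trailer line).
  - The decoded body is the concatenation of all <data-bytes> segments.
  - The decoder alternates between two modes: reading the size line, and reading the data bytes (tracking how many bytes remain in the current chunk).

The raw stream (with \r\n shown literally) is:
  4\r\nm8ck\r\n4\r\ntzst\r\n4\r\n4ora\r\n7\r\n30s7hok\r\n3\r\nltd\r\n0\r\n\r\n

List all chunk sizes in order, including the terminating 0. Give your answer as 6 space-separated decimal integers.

Chunk 1: stream[0..1]='4' size=0x4=4, data at stream[3..7]='m8ck' -> body[0..4], body so far='m8ck'
Chunk 2: stream[9..10]='4' size=0x4=4, data at stream[12..16]='tzst' -> body[4..8], body so far='m8cktzst'
Chunk 3: stream[18..19]='4' size=0x4=4, data at stream[21..25]='4ora' -> body[8..12], body so far='m8cktzst4ora'
Chunk 4: stream[27..28]='7' size=0x7=7, data at stream[30..37]='30s7hok' -> body[12..19], body so far='m8cktzst4ora30s7hok'
Chunk 5: stream[39..40]='3' size=0x3=3, data at stream[42..45]='ltd' -> body[19..22], body so far='m8cktzst4ora30s7hokltd'
Chunk 6: stream[47..48]='0' size=0 (terminator). Final body='m8cktzst4ora30s7hokltd' (22 bytes)

Answer: 4 4 4 7 3 0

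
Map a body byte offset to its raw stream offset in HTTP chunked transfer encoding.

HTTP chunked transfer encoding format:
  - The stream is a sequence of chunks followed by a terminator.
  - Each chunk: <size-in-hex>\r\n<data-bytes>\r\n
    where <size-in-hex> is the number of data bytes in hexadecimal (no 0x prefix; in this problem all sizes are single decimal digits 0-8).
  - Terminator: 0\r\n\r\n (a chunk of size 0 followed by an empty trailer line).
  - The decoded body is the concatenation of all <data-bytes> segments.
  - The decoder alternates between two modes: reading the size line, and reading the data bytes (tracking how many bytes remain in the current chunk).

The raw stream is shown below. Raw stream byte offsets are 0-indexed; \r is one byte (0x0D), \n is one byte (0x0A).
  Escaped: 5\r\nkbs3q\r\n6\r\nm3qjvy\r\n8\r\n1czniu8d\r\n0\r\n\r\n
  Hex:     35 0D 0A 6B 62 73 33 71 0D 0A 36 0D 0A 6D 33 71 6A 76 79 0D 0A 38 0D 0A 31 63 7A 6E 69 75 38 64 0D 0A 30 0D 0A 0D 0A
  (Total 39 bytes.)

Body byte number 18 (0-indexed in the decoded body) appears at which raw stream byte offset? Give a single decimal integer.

Chunk 1: stream[0..1]='5' size=0x5=5, data at stream[3..8]='kbs3q' -> body[0..5], body so far='kbs3q'
Chunk 2: stream[10..11]='6' size=0x6=6, data at stream[13..19]='m3qjvy' -> body[5..11], body so far='kbs3qm3qjvy'
Chunk 3: stream[21..22]='8' size=0x8=8, data at stream[24..32]='1czniu8d' -> body[11..19], body so far='kbs3qm3qjvy1czniu8d'
Chunk 4: stream[34..35]='0' size=0 (terminator). Final body='kbs3qm3qjvy1czniu8d' (19 bytes)
Body byte 18 at stream offset 31

Answer: 31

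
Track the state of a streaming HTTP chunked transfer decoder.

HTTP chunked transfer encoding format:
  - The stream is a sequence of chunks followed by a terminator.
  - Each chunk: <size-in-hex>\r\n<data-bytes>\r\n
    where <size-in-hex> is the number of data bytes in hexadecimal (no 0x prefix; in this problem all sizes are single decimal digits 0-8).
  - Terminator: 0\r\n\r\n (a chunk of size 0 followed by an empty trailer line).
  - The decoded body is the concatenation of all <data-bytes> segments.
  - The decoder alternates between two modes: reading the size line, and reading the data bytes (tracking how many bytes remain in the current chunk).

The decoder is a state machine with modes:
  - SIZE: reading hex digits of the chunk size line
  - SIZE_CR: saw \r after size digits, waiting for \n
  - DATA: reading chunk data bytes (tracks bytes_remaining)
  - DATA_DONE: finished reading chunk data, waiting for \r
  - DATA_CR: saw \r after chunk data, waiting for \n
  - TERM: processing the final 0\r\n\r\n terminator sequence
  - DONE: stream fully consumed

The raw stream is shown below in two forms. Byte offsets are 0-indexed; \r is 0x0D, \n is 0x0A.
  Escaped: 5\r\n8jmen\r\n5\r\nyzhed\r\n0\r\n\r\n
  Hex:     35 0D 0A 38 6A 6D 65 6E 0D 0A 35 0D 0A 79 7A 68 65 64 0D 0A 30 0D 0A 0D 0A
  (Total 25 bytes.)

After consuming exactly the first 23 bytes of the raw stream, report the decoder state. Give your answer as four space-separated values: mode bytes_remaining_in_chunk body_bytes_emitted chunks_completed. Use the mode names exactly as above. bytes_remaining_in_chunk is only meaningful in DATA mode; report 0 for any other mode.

Byte 0 = '5': mode=SIZE remaining=0 emitted=0 chunks_done=0
Byte 1 = 0x0D: mode=SIZE_CR remaining=0 emitted=0 chunks_done=0
Byte 2 = 0x0A: mode=DATA remaining=5 emitted=0 chunks_done=0
Byte 3 = '8': mode=DATA remaining=4 emitted=1 chunks_done=0
Byte 4 = 'j': mode=DATA remaining=3 emitted=2 chunks_done=0
Byte 5 = 'm': mode=DATA remaining=2 emitted=3 chunks_done=0
Byte 6 = 'e': mode=DATA remaining=1 emitted=4 chunks_done=0
Byte 7 = 'n': mode=DATA_DONE remaining=0 emitted=5 chunks_done=0
Byte 8 = 0x0D: mode=DATA_CR remaining=0 emitted=5 chunks_done=0
Byte 9 = 0x0A: mode=SIZE remaining=0 emitted=5 chunks_done=1
Byte 10 = '5': mode=SIZE remaining=0 emitted=5 chunks_done=1
Byte 11 = 0x0D: mode=SIZE_CR remaining=0 emitted=5 chunks_done=1
Byte 12 = 0x0A: mode=DATA remaining=5 emitted=5 chunks_done=1
Byte 13 = 'y': mode=DATA remaining=4 emitted=6 chunks_done=1
Byte 14 = 'z': mode=DATA remaining=3 emitted=7 chunks_done=1
Byte 15 = 'h': mode=DATA remaining=2 emitted=8 chunks_done=1
Byte 16 = 'e': mode=DATA remaining=1 emitted=9 chunks_done=1
Byte 17 = 'd': mode=DATA_DONE remaining=0 emitted=10 chunks_done=1
Byte 18 = 0x0D: mode=DATA_CR remaining=0 emitted=10 chunks_done=1
Byte 19 = 0x0A: mode=SIZE remaining=0 emitted=10 chunks_done=2
Byte 20 = '0': mode=SIZE remaining=0 emitted=10 chunks_done=2
Byte 21 = 0x0D: mode=SIZE_CR remaining=0 emitted=10 chunks_done=2
Byte 22 = 0x0A: mode=TERM remaining=0 emitted=10 chunks_done=2

Answer: TERM 0 10 2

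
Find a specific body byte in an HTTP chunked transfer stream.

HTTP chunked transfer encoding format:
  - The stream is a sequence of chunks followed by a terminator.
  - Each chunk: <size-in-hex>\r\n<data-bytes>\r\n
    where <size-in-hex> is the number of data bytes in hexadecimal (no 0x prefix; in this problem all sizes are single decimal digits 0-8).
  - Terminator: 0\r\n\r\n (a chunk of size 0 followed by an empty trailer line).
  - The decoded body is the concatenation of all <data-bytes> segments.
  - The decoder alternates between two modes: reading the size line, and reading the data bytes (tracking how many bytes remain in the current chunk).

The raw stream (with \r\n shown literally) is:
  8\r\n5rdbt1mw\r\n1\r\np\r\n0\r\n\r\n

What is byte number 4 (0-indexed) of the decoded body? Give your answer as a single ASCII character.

Answer: t

Derivation:
Chunk 1: stream[0..1]='8' size=0x8=8, data at stream[3..11]='5rdbt1mw' -> body[0..8], body so far='5rdbt1mw'
Chunk 2: stream[13..14]='1' size=0x1=1, data at stream[16..17]='p' -> body[8..9], body so far='5rdbt1mwp'
Chunk 3: stream[19..20]='0' size=0 (terminator). Final body='5rdbt1mwp' (9 bytes)
Body byte 4 = 't'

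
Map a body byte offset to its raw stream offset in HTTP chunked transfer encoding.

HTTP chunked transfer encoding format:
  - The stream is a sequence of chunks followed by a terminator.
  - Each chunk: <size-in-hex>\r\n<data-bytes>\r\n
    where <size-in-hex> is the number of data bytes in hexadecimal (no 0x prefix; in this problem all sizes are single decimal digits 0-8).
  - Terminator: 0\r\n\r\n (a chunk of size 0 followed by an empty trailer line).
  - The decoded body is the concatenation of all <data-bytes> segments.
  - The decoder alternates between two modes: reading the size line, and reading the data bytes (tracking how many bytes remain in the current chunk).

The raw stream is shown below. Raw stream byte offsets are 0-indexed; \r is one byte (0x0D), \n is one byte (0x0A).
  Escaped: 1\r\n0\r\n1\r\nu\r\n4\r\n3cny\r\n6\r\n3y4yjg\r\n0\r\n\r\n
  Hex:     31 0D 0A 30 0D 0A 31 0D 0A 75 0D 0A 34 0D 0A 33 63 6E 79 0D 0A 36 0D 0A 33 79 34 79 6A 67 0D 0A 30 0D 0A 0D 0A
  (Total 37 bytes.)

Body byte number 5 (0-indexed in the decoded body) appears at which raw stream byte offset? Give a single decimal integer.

Chunk 1: stream[0..1]='1' size=0x1=1, data at stream[3..4]='0' -> body[0..1], body so far='0'
Chunk 2: stream[6..7]='1' size=0x1=1, data at stream[9..10]='u' -> body[1..2], body so far='0u'
Chunk 3: stream[12..13]='4' size=0x4=4, data at stream[15..19]='3cny' -> body[2..6], body so far='0u3cny'
Chunk 4: stream[21..22]='6' size=0x6=6, data at stream[24..30]='3y4yjg' -> body[6..12], body so far='0u3cny3y4yjg'
Chunk 5: stream[32..33]='0' size=0 (terminator). Final body='0u3cny3y4yjg' (12 bytes)
Body byte 5 at stream offset 18

Answer: 18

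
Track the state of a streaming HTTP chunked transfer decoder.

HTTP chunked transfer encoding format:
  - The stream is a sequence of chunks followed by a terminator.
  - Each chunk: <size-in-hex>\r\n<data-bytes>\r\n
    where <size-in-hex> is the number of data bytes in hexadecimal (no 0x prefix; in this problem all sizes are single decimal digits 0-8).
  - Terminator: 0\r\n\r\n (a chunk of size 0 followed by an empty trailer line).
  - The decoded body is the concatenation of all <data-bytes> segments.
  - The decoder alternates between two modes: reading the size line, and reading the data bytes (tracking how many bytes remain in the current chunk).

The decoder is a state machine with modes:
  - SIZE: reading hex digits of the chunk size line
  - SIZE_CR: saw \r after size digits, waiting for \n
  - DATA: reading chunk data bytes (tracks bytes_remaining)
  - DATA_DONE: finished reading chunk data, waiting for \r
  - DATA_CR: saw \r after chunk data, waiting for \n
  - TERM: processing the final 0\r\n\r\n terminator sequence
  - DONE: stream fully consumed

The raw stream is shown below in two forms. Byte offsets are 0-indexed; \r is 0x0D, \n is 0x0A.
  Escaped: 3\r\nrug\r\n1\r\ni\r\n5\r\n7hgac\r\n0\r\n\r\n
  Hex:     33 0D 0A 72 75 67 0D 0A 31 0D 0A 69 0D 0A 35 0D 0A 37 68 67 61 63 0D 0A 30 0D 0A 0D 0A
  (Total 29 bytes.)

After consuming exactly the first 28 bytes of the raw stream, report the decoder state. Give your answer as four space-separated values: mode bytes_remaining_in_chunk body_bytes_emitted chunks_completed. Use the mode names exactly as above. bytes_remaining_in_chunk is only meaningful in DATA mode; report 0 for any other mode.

Byte 0 = '3': mode=SIZE remaining=0 emitted=0 chunks_done=0
Byte 1 = 0x0D: mode=SIZE_CR remaining=0 emitted=0 chunks_done=0
Byte 2 = 0x0A: mode=DATA remaining=3 emitted=0 chunks_done=0
Byte 3 = 'r': mode=DATA remaining=2 emitted=1 chunks_done=0
Byte 4 = 'u': mode=DATA remaining=1 emitted=2 chunks_done=0
Byte 5 = 'g': mode=DATA_DONE remaining=0 emitted=3 chunks_done=0
Byte 6 = 0x0D: mode=DATA_CR remaining=0 emitted=3 chunks_done=0
Byte 7 = 0x0A: mode=SIZE remaining=0 emitted=3 chunks_done=1
Byte 8 = '1': mode=SIZE remaining=0 emitted=3 chunks_done=1
Byte 9 = 0x0D: mode=SIZE_CR remaining=0 emitted=3 chunks_done=1
Byte 10 = 0x0A: mode=DATA remaining=1 emitted=3 chunks_done=1
Byte 11 = 'i': mode=DATA_DONE remaining=0 emitted=4 chunks_done=1
Byte 12 = 0x0D: mode=DATA_CR remaining=0 emitted=4 chunks_done=1
Byte 13 = 0x0A: mode=SIZE remaining=0 emitted=4 chunks_done=2
Byte 14 = '5': mode=SIZE remaining=0 emitted=4 chunks_done=2
Byte 15 = 0x0D: mode=SIZE_CR remaining=0 emitted=4 chunks_done=2
Byte 16 = 0x0A: mode=DATA remaining=5 emitted=4 chunks_done=2
Byte 17 = '7': mode=DATA remaining=4 emitted=5 chunks_done=2
Byte 18 = 'h': mode=DATA remaining=3 emitted=6 chunks_done=2
Byte 19 = 'g': mode=DATA remaining=2 emitted=7 chunks_done=2
Byte 20 = 'a': mode=DATA remaining=1 emitted=8 chunks_done=2
Byte 21 = 'c': mode=DATA_DONE remaining=0 emitted=9 chunks_done=2
Byte 22 = 0x0D: mode=DATA_CR remaining=0 emitted=9 chunks_done=2
Byte 23 = 0x0A: mode=SIZE remaining=0 emitted=9 chunks_done=3
Byte 24 = '0': mode=SIZE remaining=0 emitted=9 chunks_done=3
Byte 25 = 0x0D: mode=SIZE_CR remaining=0 emitted=9 chunks_done=3
Byte 26 = 0x0A: mode=TERM remaining=0 emitted=9 chunks_done=3
Byte 27 = 0x0D: mode=TERM remaining=0 emitted=9 chunks_done=3

Answer: TERM 0 9 3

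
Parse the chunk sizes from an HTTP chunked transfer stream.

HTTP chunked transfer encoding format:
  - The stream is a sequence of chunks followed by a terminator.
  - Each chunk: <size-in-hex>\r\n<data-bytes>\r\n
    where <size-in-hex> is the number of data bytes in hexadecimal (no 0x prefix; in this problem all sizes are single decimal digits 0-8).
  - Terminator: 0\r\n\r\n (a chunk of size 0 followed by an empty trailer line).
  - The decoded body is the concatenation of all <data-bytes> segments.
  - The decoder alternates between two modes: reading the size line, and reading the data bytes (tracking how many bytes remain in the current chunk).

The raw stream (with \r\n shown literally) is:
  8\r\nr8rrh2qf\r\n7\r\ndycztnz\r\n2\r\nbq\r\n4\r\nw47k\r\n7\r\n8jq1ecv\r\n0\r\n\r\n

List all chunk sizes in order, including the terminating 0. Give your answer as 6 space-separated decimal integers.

Chunk 1: stream[0..1]='8' size=0x8=8, data at stream[3..11]='r8rrh2qf' -> body[0..8], body so far='r8rrh2qf'
Chunk 2: stream[13..14]='7' size=0x7=7, data at stream[16..23]='dycztnz' -> body[8..15], body so far='r8rrh2qfdycztnz'
Chunk 3: stream[25..26]='2' size=0x2=2, data at stream[28..30]='bq' -> body[15..17], body so far='r8rrh2qfdycztnzbq'
Chunk 4: stream[32..33]='4' size=0x4=4, data at stream[35..39]='w47k' -> body[17..21], body so far='r8rrh2qfdycztnzbqw47k'
Chunk 5: stream[41..42]='7' size=0x7=7, data at stream[44..51]='8jq1ecv' -> body[21..28], body so far='r8rrh2qfdycztnzbqw47k8jq1ecv'
Chunk 6: stream[53..54]='0' size=0 (terminator). Final body='r8rrh2qfdycztnzbqw47k8jq1ecv' (28 bytes)

Answer: 8 7 2 4 7 0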